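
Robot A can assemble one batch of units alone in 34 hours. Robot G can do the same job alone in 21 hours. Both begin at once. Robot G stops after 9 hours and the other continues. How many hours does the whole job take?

In the first 9 hours the combined rate is 55/714, so 165/238 of the job is done, leaving 73/238.
After Robot G leaves the rate is 1/34 per hour; the remaining 73/238 takes 73/7 hours.
Total = 9 + 73/7 = 136/7 hours.

136/7 hours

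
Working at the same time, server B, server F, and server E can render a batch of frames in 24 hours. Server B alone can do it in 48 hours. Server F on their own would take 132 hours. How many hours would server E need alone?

528/7 hours

Combined rate is 1/24 per hour.
Known contribution: 1/48 + 1/132 = (11 + 4)/528 = 15/528 = 5/176 per hour.
So server E's rate is 1/24 − 5/176 = 7/528, meaning 528/7 hours alone.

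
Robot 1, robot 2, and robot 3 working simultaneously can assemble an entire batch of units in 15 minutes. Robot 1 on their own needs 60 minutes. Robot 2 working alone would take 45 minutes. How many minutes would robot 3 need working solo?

Combined rate is 1/15 per minute.
Known contribution: 1/60 + 1/45 = (3 + 4)/180 = 7/180 per minute.
So robot 3's rate is 1/15 − 7/180 = 1/36, meaning 36 minutes alone.

36 minutes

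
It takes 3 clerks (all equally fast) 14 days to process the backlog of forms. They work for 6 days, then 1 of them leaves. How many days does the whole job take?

One clerk does 1/42 of the job per day.
After 6 days with 3 clerks, 3/7 is done (4/7 left).
With 2 clerks the rate is 2/42 = 1/21, so the rest takes 4/7 ÷ 1/21 = 12 days.
Total = 6 + 12 = 18 days.

18 days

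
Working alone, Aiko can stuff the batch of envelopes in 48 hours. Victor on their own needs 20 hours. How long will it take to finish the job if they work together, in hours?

240/17 hours

Combined rate: 1/48 + 1/20 = (5 + 12)/240 = 17/240 per hour.
Time = 1 ÷ (17/240) = 240/17 hours.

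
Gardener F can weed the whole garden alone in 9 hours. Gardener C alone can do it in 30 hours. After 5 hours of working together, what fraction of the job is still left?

5/18

Combined rate: 1/9 + 1/30 = (10 + 3)/90 = 13/90 per hour.
In 5 hours they complete 5·13/90 = 13/18 of the job.
So 5/18 remains.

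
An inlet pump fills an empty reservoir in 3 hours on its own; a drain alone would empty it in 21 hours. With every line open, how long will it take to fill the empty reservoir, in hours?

Net rate = 1/3 − 1/21 = (7 − 1)/21 = 6/21 = 2/7 per hour.
Filling time = 1 ÷ (2/7) = 7/2 hours.

7/2 hours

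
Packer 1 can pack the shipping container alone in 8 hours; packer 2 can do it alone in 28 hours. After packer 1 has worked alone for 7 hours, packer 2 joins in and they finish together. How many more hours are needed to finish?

In 7 hours packer 1 does 7/8 of the job, leaving 1/8.
Packer 1 and packer 2 together work at 9/56 per hour, so finishing takes 1/8 ÷ 9/56 = 7/9 hours.

7/9 hours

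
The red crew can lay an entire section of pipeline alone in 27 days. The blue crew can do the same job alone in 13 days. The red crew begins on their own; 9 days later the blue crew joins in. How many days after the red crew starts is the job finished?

297/20 days

In the first 9 days the red crew alone does 9/27 = 1/3 of the job, leaving 2/3.
Once everyone is working, combined rate: 1/27 + 1/13 = (13 + 27)/351 = 40/351 per day.
Remaining 2/3 at 40/351 per day takes 117/20 days.
Total from the start = 9 + 117/20 = 297/20 days.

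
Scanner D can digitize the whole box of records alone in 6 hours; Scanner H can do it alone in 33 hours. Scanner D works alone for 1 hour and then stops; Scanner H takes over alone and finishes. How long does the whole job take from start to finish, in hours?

57/2 hours

In 1 hour Scanner D does 1/6 of the job, leaving 5/6.
Scanner H works at 1/33 per hour, so finishing takes 5/6 ÷ 1/33 = 55/2 hours.
Total time = 1 + 55/2 = 57/2 hours.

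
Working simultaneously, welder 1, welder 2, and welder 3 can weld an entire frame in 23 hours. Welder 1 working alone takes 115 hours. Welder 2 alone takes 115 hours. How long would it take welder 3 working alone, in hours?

115/3 hours

Combined rate is 1/23 per hour.
Known contribution: 1/115 + 1/115 = (1 + 1)/115 = 2/115 per hour.
So welder 3's rate is 1/23 − 2/115 = 3/115, meaning 115/3 hours alone.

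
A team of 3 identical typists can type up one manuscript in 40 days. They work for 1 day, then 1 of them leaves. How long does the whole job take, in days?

One typist does 1/120 of the job per day.
After 1 day with 3 typists, 1/40 is done (39/40 left).
With 2 typists the rate is 2/120 = 1/60, so the rest takes 39/40 ÷ 1/60 = 117/2 days.
Total = 1 + 117/2 = 119/2 days.

119/2 days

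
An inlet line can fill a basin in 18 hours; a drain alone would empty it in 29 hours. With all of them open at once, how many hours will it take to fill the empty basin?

Net rate = 1/18 − 1/29 = (29 − 18)/522 = 11/522 per hour.
Filling time = 1 ÷ (11/522) = 522/11 hours.

522/11 hours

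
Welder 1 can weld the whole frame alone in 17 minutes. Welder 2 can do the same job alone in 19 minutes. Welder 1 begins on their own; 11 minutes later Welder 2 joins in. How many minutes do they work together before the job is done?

In the first 11 minutes Welder 1 alone does 11/17 of the job, leaving 6/17.
Once everyone is working, combined rate: 1/17 + 1/19 = (19 + 17)/323 = 36/323 per minute.
Remaining 6/17 at 36/323 per minute takes 19/6 minutes.

19/6 minutes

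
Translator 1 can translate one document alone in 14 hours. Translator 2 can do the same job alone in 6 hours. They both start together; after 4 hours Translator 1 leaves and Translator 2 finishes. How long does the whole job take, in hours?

30/7 hours

In the first 4 hours the combined rate is 5/21, so 20/21 of the job is done, leaving 1/21.
After Translator 1 leaves the rate is 1/6 per hour; the remaining 1/21 takes 2/7 hours.
Total = 4 + 2/7 = 30/7 hours.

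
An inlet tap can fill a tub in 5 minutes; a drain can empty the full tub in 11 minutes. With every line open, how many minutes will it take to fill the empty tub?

Net rate = 1/5 − 1/11 = (11 − 5)/55 = 6/55 per minute.
Filling time = 1 ÷ (6/55) = 55/6 minutes.

55/6 minutes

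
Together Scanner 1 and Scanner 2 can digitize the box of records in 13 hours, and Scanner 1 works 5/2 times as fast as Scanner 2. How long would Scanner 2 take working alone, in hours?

91/2 hours

Let Scanner 2's rate be r; then Scanner 1's rate is (5/2)r, so together (5/2 + 1)r = (7/2)r = 1/13.
Thus r = 2/91 per hour.
Scanner 2 alone: 91/2 hours; Scanner 1 alone: 91/5 hours.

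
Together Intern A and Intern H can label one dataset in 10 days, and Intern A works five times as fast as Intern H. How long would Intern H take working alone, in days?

60 days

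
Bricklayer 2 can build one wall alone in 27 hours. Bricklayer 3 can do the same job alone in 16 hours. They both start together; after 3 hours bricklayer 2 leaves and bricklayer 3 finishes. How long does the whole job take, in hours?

128/9 hours

In the first 3 hours the combined rate is 43/432, so 43/144 of the job is done, leaving 101/144.
After bricklayer 2 leaves the rate is 1/16 per hour; the remaining 101/144 takes 101/9 hours.
Total = 3 + 101/9 = 128/9 hours.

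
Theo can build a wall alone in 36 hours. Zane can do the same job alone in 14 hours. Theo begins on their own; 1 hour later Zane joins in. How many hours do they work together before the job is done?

In the first 1 hour Theo alone does 1/36 of the job, leaving 35/36.
Once everyone is working, combined rate: 1/36 + 1/14 = (7 + 18)/252 = 25/252 per hour.
Remaining 35/36 at 25/252 per hour takes 49/5 hours.

49/5 hours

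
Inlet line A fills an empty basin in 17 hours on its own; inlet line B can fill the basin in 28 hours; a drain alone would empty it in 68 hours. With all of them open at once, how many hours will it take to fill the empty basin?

238/19 hours

Net rate = 1/17 + 1/28 − 1/68 = (28 + 17 − 7)/476 = 38/476 = 19/238 per hour.
Filling time = 1 ÷ (19/238) = 238/19 hours.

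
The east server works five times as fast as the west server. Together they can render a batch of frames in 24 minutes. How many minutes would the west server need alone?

144 minutes

Let the west server's rate be r; then the east server's rate is 5r, so together (5 + 1)r = 6r = 1/24.
Thus r = 1/144 per minute.
The west server alone: 144 minutes; the east server alone: 144/5 minutes.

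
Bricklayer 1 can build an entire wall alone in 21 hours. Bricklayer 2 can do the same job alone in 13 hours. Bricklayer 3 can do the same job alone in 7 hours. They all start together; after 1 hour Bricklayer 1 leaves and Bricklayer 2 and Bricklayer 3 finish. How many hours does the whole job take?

In the first 1 hour the combined rate is 73/273, so 73/273 of the job is done, leaving 200/273.
After Bricklayer 1 leaves the rate is 20/91 per hour; the remaining 200/273 takes 10/3 hours.
Total = 1 + 10/3 = 13/3 hours.

13/3 hours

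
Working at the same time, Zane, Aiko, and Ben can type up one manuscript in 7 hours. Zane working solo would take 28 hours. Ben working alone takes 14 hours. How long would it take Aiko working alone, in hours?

Combined rate is 1/7 per hour.
Known contribution: 1/28 + 1/14 = (1 + 2)/28 = 3/28 per hour.
So Aiko's rate is 1/7 − 3/28 = 1/28, meaning 28 hours alone.

28 hours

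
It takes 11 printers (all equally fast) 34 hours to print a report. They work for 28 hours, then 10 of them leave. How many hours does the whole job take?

94 hours

One printer does 1/374 of the job per hour.
After 28 hours with 11 printers, 14/17 is done (3/17 left).
With 1 printer the rate is 1/374, so the rest takes 3/17 ÷ 1/374 = 66 hours.
Total = 28 + 66 = 94 hours.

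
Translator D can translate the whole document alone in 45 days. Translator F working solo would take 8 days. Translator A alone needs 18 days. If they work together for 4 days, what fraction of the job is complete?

73/90

Combined rate: 1/45 + 1/8 + 1/18 = (8 + 45 + 20)/360 = 73/360 per day.
In 4 days they complete 4·73/360 = 73/90 of the job.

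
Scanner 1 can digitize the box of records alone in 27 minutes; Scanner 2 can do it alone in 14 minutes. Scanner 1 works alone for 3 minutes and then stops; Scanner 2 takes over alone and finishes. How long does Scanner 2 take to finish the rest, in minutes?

In 3 minutes Scanner 1 does 3/27 = 1/9 of the job, leaving 8/9.
Scanner 2 works at 1/14 per minute, so finishing takes 8/9 ÷ 1/14 = 112/9 minutes.

112/9 minutes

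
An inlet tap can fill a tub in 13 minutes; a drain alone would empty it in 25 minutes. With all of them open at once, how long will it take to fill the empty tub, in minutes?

Net rate = 1/13 − 1/25 = (25 − 13)/325 = 12/325 per minute.
Filling time = 1 ÷ (12/325) = 325/12 minutes.

325/12 minutes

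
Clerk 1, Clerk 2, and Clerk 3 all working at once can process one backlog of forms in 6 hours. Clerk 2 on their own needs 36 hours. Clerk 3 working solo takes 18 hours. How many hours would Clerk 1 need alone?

12 hours

Combined rate is 1/6 per hour.
Known contribution: 1/36 + 1/18 = (1 + 2)/36 = 3/36 = 1/12 per hour.
So Clerk 1's rate is 1/6 − 1/12 = 1/12, meaning 12 hours alone.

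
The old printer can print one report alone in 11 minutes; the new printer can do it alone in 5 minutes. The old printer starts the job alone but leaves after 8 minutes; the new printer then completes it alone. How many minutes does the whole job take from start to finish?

103/11 minutes

In 8 minutes the old printer does 8/11 of the job, leaving 3/11.
The new printer works at 1/5 per minute, so finishing takes 3/11 ÷ 1/5 = 15/11 minutes.
Total time = 8 + 15/11 = 103/11 minutes.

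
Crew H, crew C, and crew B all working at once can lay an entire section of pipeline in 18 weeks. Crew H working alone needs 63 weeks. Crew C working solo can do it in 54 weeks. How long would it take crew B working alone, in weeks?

Combined rate is 1/18 per week.
Known contribution: 1/63 + 1/54 = (6 + 7)/378 = 13/378 per week.
So crew B's rate is 1/18 − 13/378 = 4/189, meaning 189/4 weeks alone.

189/4 weeks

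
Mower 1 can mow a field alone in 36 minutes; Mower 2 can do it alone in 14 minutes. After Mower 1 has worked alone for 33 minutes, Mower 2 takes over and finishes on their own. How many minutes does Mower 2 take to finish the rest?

7/6 minutes

In 33 minutes Mower 1 does 33/36 = 11/12 of the job, leaving 1/12.
Mower 2 works at 1/14 per minute, so finishing takes 1/12 ÷ 1/14 = 7/6 minutes.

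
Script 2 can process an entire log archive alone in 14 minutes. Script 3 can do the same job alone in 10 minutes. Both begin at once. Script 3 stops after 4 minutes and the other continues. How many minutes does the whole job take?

42/5 minutes

In the first 4 minutes the combined rate is 6/35, so 24/35 of the job is done, leaving 11/35.
After Script 3 leaves the rate is 1/14 per minute; the remaining 11/35 takes 22/5 minutes.
Total = 4 + 22/5 = 42/5 minutes.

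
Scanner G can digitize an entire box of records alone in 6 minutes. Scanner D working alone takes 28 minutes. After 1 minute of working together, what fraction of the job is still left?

Combined rate: 1/6 + 1/28 = (14 + 3)/84 = 17/84 per minute.
In 1 minute they complete 1·17/84 = 17/84 of the job.
So 67/84 remains.

67/84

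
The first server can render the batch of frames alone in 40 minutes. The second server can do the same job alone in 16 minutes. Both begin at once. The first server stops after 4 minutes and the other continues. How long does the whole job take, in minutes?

In the first 4 minutes the combined rate is 7/80, so 7/20 of the job is done, leaving 13/20.
After the first server leaves the rate is 1/16 per minute; the remaining 13/20 takes 52/5 minutes.
Total = 4 + 52/5 = 72/5 minutes.

72/5 minutes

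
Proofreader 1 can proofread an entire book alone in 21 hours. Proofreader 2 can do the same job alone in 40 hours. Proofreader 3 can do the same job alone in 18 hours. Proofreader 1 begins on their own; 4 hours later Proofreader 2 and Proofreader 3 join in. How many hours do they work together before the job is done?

120/19 hours

In the first 4 hours Proofreader 1 alone does 4/21 of the job, leaving 17/21.
Once everyone is working, combined rate: 1/21 + 1/40 + 1/18 = (120 + 63 + 140)/2520 = 323/2520 per hour.
Remaining 17/21 at 323/2520 per hour takes 120/19 hours.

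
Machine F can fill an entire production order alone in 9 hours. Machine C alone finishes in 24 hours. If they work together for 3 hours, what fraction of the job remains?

13/24

Combined rate: 1/9 + 1/24 = (8 + 3)/72 = 11/72 per hour.
In 3 hours they complete 3·11/72 = 11/24 of the job.
So 13/24 remains.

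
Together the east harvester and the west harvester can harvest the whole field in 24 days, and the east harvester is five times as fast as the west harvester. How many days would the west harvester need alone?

Let the west harvester's rate be r; then the east harvester's rate is 5r, so together (5 + 1)r = 6r = 1/24.
Thus r = 1/144 per day.
The west harvester alone: 144 days; the east harvester alone: 144/5 days.

144 days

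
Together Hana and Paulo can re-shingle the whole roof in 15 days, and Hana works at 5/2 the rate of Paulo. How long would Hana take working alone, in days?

21 days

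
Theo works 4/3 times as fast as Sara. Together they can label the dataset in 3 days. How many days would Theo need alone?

21/4 days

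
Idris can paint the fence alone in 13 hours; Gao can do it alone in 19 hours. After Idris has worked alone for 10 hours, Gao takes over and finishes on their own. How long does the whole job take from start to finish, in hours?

187/13 hours

In 10 hours Idris does 10/13 of the job, leaving 3/13.
Gao works at 1/19 per hour, so finishing takes 3/13 ÷ 1/19 = 57/13 hours.
Total time = 10 + 57/13 = 187/13 hours.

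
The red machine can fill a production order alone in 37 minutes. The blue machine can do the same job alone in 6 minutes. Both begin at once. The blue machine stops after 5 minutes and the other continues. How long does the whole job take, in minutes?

In the first 5 minutes the combined rate is 43/222, so 215/222 of the job is done, leaving 7/222.
After the blue machine leaves the rate is 1/37 per minute; the remaining 7/222 takes 7/6 minutes.
Total = 5 + 7/6 = 37/6 minutes.

37/6 minutes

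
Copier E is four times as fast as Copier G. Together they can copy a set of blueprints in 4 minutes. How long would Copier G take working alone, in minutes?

Let Copier G's rate be r; then Copier E's rate is 4r, so together (4 + 1)r = 5r = 1/4.
Thus r = 1/20 per minute.
Copier G alone: 20 minutes; Copier E alone: 5 minutes.

20 minutes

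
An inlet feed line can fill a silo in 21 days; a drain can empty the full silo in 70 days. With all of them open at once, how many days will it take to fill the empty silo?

Net rate = 1/21 − 1/70 = (10 − 3)/210 = 7/210 = 1/30 per day.
Filling time = 1 ÷ (1/30) = 30 days.

30 days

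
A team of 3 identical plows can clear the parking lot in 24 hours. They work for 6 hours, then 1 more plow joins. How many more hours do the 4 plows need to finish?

27/2 hours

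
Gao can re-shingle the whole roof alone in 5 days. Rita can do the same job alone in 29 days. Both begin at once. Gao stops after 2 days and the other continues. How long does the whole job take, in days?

In the first 2 days the combined rate is 34/145, so 68/145 of the job is done, leaving 77/145.
After Gao leaves the rate is 1/29 per day; the remaining 77/145 takes 77/5 days.
Total = 2 + 77/5 = 87/5 days.

87/5 days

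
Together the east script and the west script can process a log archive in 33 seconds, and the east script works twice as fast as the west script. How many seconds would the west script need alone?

Let the west script's rate be r; then the east script's rate is 2r, so together (2 + 1)r = 3r = 1/33.
Thus r = 1/99 per second.
The west script alone: 99 seconds; the east script alone: 99/2 seconds.

99 seconds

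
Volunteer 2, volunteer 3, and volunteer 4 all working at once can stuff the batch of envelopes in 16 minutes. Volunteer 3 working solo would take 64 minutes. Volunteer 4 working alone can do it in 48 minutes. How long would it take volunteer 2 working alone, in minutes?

192/5 minutes

Combined rate is 1/16 per minute.
Known contribution: 1/64 + 1/48 = (3 + 4)/192 = 7/192 per minute.
So volunteer 2's rate is 1/16 − 7/192 = 5/192, meaning 192/5 minutes alone.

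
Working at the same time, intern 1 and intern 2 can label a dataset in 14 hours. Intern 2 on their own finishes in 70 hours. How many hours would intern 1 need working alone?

Combined rate is 1/14 per hour.
Known contribution: 1/70 per hour.
So intern 1's rate is 1/14 − 1/70 = 2/35, meaning 35/2 hours alone.

35/2 hours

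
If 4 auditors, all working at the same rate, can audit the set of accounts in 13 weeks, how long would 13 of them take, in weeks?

4 weeks

Total work is 4·13 = 52 auditor-weeks.
With 13 auditors: 52/13 = 4 weeks.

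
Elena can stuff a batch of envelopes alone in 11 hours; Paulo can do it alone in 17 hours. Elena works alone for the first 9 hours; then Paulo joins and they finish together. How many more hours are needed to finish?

In 9 hours Elena does 9/11 of the job, leaving 2/11.
Elena and Paulo together work at 28/187 per hour, so finishing takes 2/11 ÷ 28/187 = 17/14 hours.

17/14 hours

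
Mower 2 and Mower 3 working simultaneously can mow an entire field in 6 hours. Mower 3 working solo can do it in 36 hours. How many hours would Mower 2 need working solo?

36/5 hours

Combined rate is 1/6 per hour.
Known contribution: 1/36 per hour.
So Mower 2's rate is 1/6 − 1/36 = 5/36, meaning 36/5 hours alone.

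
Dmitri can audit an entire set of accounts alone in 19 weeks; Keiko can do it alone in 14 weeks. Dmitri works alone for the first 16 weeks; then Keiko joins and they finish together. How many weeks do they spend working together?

In 16 weeks Dmitri does 16/19 of the job, leaving 3/19.
Dmitri and Keiko together work at 33/266 per week, so finishing takes 3/19 ÷ 33/266 = 14/11 weeks.

14/11 weeks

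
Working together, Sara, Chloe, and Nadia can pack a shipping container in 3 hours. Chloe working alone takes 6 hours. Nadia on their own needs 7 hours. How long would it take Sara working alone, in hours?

42 hours

Combined rate is 1/3 per hour.
Known contribution: 1/6 + 1/7 = (7 + 6)/42 = 13/42 per hour.
So Sara's rate is 1/3 − 13/42 = 1/42, meaning 42 hours alone.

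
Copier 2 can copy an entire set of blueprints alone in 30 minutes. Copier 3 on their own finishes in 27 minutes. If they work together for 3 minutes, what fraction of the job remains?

71/90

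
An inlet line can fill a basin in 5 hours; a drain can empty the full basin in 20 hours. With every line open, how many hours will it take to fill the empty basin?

Net rate = 1/5 − 1/20 = (4 − 1)/20 = 3/20 per hour.
Filling time = 1 ÷ (3/20) = 20/3 hours.

20/3 hours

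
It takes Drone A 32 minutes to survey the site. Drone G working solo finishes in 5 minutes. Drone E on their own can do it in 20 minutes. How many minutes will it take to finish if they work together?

32/9 minutes

Combined rate: 1/32 + 1/5 + 1/20 = (5 + 32 + 8)/160 = 45/160 = 9/32 per minute.
Time = 1 ÷ (9/32) = 32/9 minutes.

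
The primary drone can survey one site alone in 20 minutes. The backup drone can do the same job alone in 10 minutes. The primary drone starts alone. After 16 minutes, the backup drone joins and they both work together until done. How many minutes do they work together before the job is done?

4/3 minutes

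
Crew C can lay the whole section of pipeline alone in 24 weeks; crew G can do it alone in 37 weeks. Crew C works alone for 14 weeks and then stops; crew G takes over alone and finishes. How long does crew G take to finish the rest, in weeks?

In 14 weeks crew C does 14/24 = 7/12 of the job, leaving 5/12.
Crew G works at 1/37 per week, so finishing takes 5/12 ÷ 1/37 = 185/12 weeks.

185/12 weeks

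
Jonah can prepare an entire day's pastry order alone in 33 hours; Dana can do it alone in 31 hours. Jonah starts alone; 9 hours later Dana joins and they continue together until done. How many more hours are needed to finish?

In 9 hours Jonah does 9/33 = 3/11 of the job, leaving 8/11.
Jonah and Dana together work at 64/1023 per hour, so finishing takes 8/11 ÷ 64/1023 = 93/8 hours.

93/8 hours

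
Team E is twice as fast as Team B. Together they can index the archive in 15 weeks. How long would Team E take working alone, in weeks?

45/2 weeks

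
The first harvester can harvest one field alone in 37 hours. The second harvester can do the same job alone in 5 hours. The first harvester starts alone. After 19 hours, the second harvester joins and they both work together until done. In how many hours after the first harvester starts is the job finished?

148/7 hours

In the first 19 hours the first harvester alone does 19/37 of the job, leaving 18/37.
Once everyone is working, combined rate: 1/37 + 1/5 = (5 + 37)/185 = 42/185 per hour.
Remaining 18/37 at 42/185 per hour takes 15/7 hours.
Total from the start = 19 + 15/7 = 148/7 hours.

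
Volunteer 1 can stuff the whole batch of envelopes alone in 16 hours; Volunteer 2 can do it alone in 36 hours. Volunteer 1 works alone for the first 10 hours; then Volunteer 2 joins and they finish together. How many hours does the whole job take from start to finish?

184/13 hours

In 10 hours Volunteer 1 does 10/16 = 5/8 of the job, leaving 3/8.
Volunteer 1 and Volunteer 2 together work at 13/144 per hour, so finishing takes 3/8 ÷ 13/144 = 54/13 hours.
Total time = 10 + 54/13 = 184/13 hours.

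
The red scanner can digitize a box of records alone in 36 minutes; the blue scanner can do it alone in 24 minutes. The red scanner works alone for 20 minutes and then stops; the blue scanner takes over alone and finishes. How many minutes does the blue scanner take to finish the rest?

32/3 minutes

In 20 minutes the red scanner does 20/36 = 5/9 of the job, leaving 4/9.
The blue scanner works at 1/24 per minute, so finishing takes 4/9 ÷ 1/24 = 32/3 minutes.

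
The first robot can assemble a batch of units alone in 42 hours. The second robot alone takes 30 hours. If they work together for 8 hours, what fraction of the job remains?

19/35

Combined rate: 1/42 + 1/30 = (5 + 7)/210 = 12/210 = 2/35 per hour.
In 8 hours they complete 8·2/35 = 16/35 of the job.
So 19/35 remains.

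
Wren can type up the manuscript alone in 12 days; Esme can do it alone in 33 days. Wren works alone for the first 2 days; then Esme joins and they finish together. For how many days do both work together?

22/3 days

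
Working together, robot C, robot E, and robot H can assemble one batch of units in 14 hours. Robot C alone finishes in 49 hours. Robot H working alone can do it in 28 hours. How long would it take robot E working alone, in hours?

Combined rate is 1/14 per hour.
Known contribution: 1/49 + 1/28 = (4 + 7)/196 = 11/196 per hour.
So robot E's rate is 1/14 − 11/196 = 3/196, meaning 196/3 hours alone.

196/3 hours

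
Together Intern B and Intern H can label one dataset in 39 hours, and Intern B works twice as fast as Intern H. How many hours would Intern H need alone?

Let Intern H's rate be r; then Intern B's rate is 2r, so together (2 + 1)r = 3r = 1/39.
Thus r = 1/117 per hour.
Intern H alone: 117 hours; Intern B alone: 117/2 hours.

117 hours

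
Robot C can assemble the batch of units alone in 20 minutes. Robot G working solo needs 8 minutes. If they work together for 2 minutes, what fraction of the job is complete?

Combined rate: 1/20 + 1/8 = (2 + 5)/40 = 7/40 per minute.
In 2 minutes they complete 2·7/40 = 7/20 of the job.

7/20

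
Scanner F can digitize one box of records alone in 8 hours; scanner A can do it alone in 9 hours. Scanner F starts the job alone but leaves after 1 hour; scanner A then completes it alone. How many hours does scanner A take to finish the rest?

In 1 hour scanner F does 1/8 of the job, leaving 7/8.
Scanner A works at 1/9 per hour, so finishing takes 7/8 ÷ 1/9 = 63/8 hours.

63/8 hours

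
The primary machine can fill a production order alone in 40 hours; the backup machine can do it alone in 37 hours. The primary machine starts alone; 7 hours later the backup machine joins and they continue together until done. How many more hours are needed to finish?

111/7 hours

In 7 hours the primary machine does 7/40 of the job, leaving 33/40.
The primary machine and the backup machine together work at 77/1480 per hour, so finishing takes 33/40 ÷ 77/1480 = 111/7 hours.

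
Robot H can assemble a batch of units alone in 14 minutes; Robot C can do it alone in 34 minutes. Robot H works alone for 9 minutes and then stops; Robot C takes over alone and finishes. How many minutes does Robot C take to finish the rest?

85/7 minutes

In 9 minutes Robot H does 9/14 of the job, leaving 5/14.
Robot C works at 1/34 per minute, so finishing takes 5/14 ÷ 1/34 = 85/7 minutes.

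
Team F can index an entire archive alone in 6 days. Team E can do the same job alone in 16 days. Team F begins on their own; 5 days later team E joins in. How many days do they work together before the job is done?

In the first 5 days team F alone does 5/6 of the job, leaving 1/6.
Once everyone is working, combined rate: 1/6 + 1/16 = (8 + 3)/48 = 11/48 per day.
Remaining 1/6 at 11/48 per day takes 8/11 days.

8/11 days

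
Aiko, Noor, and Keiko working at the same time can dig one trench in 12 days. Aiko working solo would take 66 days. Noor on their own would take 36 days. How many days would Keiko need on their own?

99/4 days

Combined rate is 1/12 per day.
Known contribution: 1/66 + 1/36 = (6 + 11)/396 = 17/396 per day.
So Keiko's rate is 1/12 − 17/396 = 4/99, meaning 99/4 days alone.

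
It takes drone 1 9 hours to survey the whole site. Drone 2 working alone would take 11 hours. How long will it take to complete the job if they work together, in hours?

Combined rate: 1/9 + 1/11 = (11 + 9)/99 = 20/99 per hour.
Time = 1 ÷ (20/99) = 99/20 hours.

99/20 hours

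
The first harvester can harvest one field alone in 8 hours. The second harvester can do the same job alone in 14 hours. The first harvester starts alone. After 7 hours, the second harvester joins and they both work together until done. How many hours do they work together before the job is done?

In the first 7 hours the first harvester alone does 7/8 of the job, leaving 1/8.
Once everyone is working, combined rate: 1/8 + 1/14 = (7 + 4)/56 = 11/56 per hour.
Remaining 1/8 at 11/56 per hour takes 7/11 hours.

7/11 hours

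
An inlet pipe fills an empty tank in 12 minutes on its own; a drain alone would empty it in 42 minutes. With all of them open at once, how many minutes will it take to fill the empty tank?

Net rate = 1/12 − 1/42 = (7 − 2)/84 = 5/84 per minute.
Filling time = 1 ÷ (5/84) = 84/5 minutes.

84/5 minutes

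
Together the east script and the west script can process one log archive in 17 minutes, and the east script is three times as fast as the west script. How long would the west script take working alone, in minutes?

Let the west script's rate be r; then the east script's rate is 3r, so together (3 + 1)r = 4r = 1/17.
Thus r = 1/68 per minute.
The west script alone: 68 minutes; the east script alone: 68/3 minutes.

68 minutes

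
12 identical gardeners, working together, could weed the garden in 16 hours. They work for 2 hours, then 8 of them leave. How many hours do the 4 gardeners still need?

One gardener does 1/192 of the job per hour.
After 2 hours with 12 gardeners, 1/8 is done (7/8 left).
With 4 gardeners the rate is 4/192 = 1/48, so the rest takes 7/8 ÷ 1/48 = 42 hours.

42 hours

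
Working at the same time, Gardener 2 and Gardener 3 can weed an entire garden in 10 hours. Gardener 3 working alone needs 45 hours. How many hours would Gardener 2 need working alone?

90/7 hours

Combined rate is 1/10 per hour.
Known contribution: 1/45 per hour.
So Gardener 2's rate is 1/10 − 1/45 = 7/90, meaning 90/7 hours alone.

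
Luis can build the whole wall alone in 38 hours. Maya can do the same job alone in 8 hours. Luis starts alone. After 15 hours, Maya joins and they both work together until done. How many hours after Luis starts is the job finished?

In the first 15 hours Luis alone does 15/38 of the job, leaving 23/38.
Once everyone is working, combined rate: 1/38 + 1/8 = (4 + 19)/152 = 23/152 per hour.
Remaining 23/38 at 23/152 per hour takes 4 hours.
Total from the start = 15 + 4 = 19 hours.

19 hours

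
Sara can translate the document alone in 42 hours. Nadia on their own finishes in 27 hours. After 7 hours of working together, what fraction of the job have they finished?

Combined rate: 1/42 + 1/27 = (9 + 14)/378 = 23/378 per hour.
In 7 hours they complete 7·23/378 = 23/54 of the job.

23/54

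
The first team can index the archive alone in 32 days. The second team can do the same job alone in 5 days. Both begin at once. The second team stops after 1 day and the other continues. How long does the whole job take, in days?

In the first 1 day the combined rate is 37/160, so 37/160 of the job is done, leaving 123/160.
After the second team leaves the rate is 1/32 per day; the remaining 123/160 takes 123/5 days.
Total = 1 + 123/5 = 128/5 days.

128/5 days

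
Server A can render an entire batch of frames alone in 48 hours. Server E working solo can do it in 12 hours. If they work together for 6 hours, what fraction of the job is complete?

5/8

Combined rate: 1/48 + 1/12 = (1 + 4)/48 = 5/48 per hour.
In 6 hours they complete 6·5/48 = 5/8 of the job.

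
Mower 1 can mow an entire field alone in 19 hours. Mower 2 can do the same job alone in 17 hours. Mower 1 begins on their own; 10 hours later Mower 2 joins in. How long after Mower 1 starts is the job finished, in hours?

In the first 10 hours Mower 1 alone does 10/19 of the job, leaving 9/19.
Once everyone is working, combined rate: 1/19 + 1/17 = (17 + 19)/323 = 36/323 per hour.
Remaining 9/19 at 36/323 per hour takes 17/4 hours.
Total from the start = 10 + 17/4 = 57/4 hours.

57/4 hours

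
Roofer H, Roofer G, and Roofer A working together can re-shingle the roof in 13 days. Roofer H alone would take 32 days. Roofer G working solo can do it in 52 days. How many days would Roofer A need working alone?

Combined rate is 1/13 per day.
Known contribution: 1/32 + 1/52 = (13 + 8)/416 = 21/416 per day.
So Roofer A's rate is 1/13 − 21/416 = 11/416, meaning 416/11 days alone.

416/11 days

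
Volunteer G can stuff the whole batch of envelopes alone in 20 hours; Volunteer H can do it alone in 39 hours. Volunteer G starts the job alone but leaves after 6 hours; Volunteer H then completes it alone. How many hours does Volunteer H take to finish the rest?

273/10 hours

In 6 hours Volunteer G does 6/20 = 3/10 of the job, leaving 7/10.
Volunteer H works at 1/39 per hour, so finishing takes 7/10 ÷ 1/39 = 273/10 hours.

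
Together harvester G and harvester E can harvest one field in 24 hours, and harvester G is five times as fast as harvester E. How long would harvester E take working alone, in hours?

Let harvester E's rate be r; then harvester G's rate is 5r, so together (5 + 1)r = 6r = 1/24.
Thus r = 1/144 per hour.
Harvester E alone: 144 hours; harvester G alone: 144/5 hours.

144 hours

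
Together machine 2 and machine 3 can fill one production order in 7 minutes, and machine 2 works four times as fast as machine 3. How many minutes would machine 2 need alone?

35/4 minutes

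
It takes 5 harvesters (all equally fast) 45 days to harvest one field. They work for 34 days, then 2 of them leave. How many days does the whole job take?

One harvester does 1/225 of the job per day.
After 34 days with 5 harvesters, 34/45 is done (11/45 left).
With 3 harvesters the rate is 3/225 = 1/75, so the rest takes 11/45 ÷ 1/75 = 55/3 days.
Total = 34 + 55/3 = 157/3 days.

157/3 days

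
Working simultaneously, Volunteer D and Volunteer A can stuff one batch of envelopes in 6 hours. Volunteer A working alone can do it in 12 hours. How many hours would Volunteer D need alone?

Combined rate is 1/6 per hour.
Known contribution: 1/12 per hour.
So Volunteer D's rate is 1/6 − 1/12 = 1/12, meaning 12 hours alone.

12 hours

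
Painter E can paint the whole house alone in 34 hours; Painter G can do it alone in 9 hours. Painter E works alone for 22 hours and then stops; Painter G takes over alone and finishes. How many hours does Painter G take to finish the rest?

54/17 hours

In 22 hours Painter E does 22/34 = 11/17 of the job, leaving 6/17.
Painter G works at 1/9 per hour, so finishing takes 6/17 ÷ 1/9 = 54/17 hours.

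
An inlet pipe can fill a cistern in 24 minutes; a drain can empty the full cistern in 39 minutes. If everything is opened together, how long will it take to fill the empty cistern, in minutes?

Net rate = 1/24 − 1/39 = (13 − 8)/312 = 5/312 per minute.
Filling time = 1 ÷ (5/312) = 312/5 minutes.

312/5 minutes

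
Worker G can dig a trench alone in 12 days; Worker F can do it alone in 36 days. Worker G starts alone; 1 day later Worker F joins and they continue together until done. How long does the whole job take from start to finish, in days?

37/4 days

In 1 day Worker G does 1/12 of the job, leaving 11/12.
Worker G and Worker F together work at 1/9 per day, so finishing takes 11/12 ÷ 1/9 = 33/4 days.
Total time = 1 + 33/4 = 37/4 days.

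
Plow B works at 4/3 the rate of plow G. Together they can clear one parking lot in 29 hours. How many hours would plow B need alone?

203/4 hours

Let plow G's rate be r; then plow B's rate is (4/3)r, so together (4/3 + 1)r = (7/3)r = 1/29.
Thus r = 3/203 per hour.
Plow G alone: 203/3 hours; plow B alone: 203/4 hours.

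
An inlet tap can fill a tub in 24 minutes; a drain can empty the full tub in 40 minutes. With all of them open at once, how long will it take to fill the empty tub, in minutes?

Net rate = 1/24 − 1/40 = (5 − 3)/120 = 2/120 = 1/60 per minute.
Filling time = 1 ÷ (1/60) = 60 minutes.

60 minutes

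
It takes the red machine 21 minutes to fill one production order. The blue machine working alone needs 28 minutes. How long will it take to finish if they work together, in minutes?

With two workers the combined time is the product over the sum: 21·28/(21+28) = 588/49 = 12 minutes.

12 minutes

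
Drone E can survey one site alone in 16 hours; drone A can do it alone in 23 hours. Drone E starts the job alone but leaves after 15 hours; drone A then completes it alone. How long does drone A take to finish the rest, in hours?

In 15 hours drone E does 15/16 of the job, leaving 1/16.
Drone A works at 1/23 per hour, so finishing takes 1/16 ÷ 1/23 = 23/16 hours.

23/16 hours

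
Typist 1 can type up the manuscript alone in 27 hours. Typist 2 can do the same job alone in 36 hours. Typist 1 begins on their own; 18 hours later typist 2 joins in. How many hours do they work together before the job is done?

In the first 18 hours typist 1 alone does 18/27 = 2/3 of the job, leaving 1/3.
Once everyone is working, combined rate: 1/27 + 1/36 = (4 + 3)/108 = 7/108 per hour.
Remaining 1/3 at 7/108 per hour takes 36/7 hours.

36/7 hours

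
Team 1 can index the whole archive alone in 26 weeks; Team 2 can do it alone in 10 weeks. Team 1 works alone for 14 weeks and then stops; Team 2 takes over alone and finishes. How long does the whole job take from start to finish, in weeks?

242/13 weeks

In 14 weeks Team 1 does 14/26 = 7/13 of the job, leaving 6/13.
Team 2 works at 1/10 per week, so finishing takes 6/13 ÷ 1/10 = 60/13 weeks.
Total time = 14 + 60/13 = 242/13 weeks.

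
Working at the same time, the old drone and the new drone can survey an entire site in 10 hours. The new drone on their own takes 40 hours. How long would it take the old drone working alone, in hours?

40/3 hours

Combined rate is 1/10 per hour.
Known contribution: 1/40 per hour.
So the old drone's rate is 1/10 − 1/40 = 3/40, meaning 40/3 hours alone.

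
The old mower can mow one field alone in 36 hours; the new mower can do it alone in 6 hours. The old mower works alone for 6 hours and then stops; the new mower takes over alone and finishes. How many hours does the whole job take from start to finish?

11 hours

In 6 hours the old mower does 6/36 = 1/6 of the job, leaving 5/6.
The new mower works at 1/6 per hour, so finishing takes 5/6 ÷ 1/6 = 5 hours.
Total time = 6 + 5 = 11 hours.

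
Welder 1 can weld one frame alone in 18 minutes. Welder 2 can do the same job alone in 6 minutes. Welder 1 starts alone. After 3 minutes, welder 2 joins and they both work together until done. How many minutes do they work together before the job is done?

In the first 3 minutes welder 1 alone does 3/18 = 1/6 of the job, leaving 5/6.
Once everyone is working, combined rate: 1/18 + 1/6 = (1 + 3)/18 = 4/18 = 2/9 per minute.
Remaining 5/6 at 2/9 per minute takes 15/4 minutes.

15/4 minutes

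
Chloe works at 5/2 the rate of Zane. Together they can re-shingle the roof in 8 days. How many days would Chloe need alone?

56/5 days

Let Zane's rate be r; then Chloe's rate is (5/2)r, so together (5/2 + 1)r = (7/2)r = 1/8.
Thus r = 1/28 per day.
Zane alone: 28 days; Chloe alone: 56/5 days.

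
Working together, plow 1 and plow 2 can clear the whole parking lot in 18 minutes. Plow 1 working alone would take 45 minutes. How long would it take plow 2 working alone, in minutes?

Combined rate is 1/18 per minute.
Known contribution: 1/45 per minute.
So plow 2's rate is 1/18 − 1/45 = 1/30, meaning 30 minutes alone.

30 minutes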